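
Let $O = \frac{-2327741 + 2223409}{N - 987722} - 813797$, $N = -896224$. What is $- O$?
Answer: $\frac{766574749315}{941973} \approx 8.138 \cdot 10^{5}$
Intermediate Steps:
$O = - \frac{766574749315}{941973}$ ($O = \frac{-2327741 + 2223409}{-896224 - 987722} - 813797 = - \frac{104332}{-1883946} - 813797 = \left(-104332\right) \left(- \frac{1}{1883946}\right) - 813797 = \frac{52166}{941973} - 813797 = - \frac{766574749315}{941973} \approx -8.138 \cdot 10^{5}$)
$- O = \left(-1\right) \left(- \frac{766574749315}{941973}\right) = \frac{766574749315}{941973}$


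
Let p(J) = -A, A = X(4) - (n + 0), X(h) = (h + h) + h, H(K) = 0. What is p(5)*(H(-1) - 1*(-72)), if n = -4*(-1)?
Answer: -576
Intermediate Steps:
n = 4
X(h) = 3*h (X(h) = 2*h + h = 3*h)
A = 8 (A = 3*4 - (4 + 0) = 12 - 1*4 = 12 - 4 = 8)
p(J) = -8 (p(J) = -1*8 = -8)
p(5)*(H(-1) - 1*(-72)) = -8*(0 - 1*(-72)) = -8*(0 + 72) = -8*72 = -576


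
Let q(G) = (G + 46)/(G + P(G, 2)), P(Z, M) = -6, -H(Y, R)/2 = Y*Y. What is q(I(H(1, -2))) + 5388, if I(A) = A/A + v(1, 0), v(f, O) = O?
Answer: 26893/5 ≈ 5378.6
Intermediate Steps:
H(Y, R) = -2*Y² (H(Y, R) = -2*Y*Y = -2*Y²)
I(A) = 1 (I(A) = A/A + 0 = 1 + 0 = 1)
q(G) = (46 + G)/(-6 + G) (q(G) = (G + 46)/(G - 6) = (46 + G)/(-6 + G))
q(I(H(1, -2))) + 5388 = (46 + 1)/(-6 + 1) + 5388 = 47/(-5) + 5388 = -⅕*47 + 5388 = -47/5 + 5388 = 26893/5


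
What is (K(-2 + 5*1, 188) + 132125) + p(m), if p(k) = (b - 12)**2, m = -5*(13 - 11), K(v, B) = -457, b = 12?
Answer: 131668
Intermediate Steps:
m = -10 (m = -5*2 = -10)
p(k) = 0 (p(k) = (12 - 12)**2 = 0**2 = 0)
(K(-2 + 5*1, 188) + 132125) + p(m) = (-457 + 132125) + 0 = 131668 + 0 = 131668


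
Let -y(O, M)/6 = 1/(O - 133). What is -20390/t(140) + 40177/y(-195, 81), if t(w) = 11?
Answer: 72418138/33 ≈ 2.1945e+6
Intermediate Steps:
y(O, M) = -6/(-133 + O) (y(O, M) = -6/(O - 133) = -6/(-133 + O))
-20390/t(140) + 40177/y(-195, 81) = -20390/11 + 40177/((-6/(-133 - 195))) = -20390*1/11 + 40177/((-6/(-328))) = -20390/11 + 40177/((-6*(-1/328))) = -20390/11 + 40177/(3/164) = -20390/11 + 40177*(164/3) = -20390/11 + 6589028/3 = 72418138/33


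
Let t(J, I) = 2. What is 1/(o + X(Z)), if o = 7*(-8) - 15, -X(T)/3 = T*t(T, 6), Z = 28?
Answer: -1/239 ≈ -0.0041841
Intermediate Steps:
X(T) = -6*T (X(T) = -3*T*2 = -6*T)
o = -71 (o = -56 - 15 = -71)
1/(o + X(Z)) = 1/(-71 - 6*28) = 1/(-71 - 168) = 1/(-239) = -1/239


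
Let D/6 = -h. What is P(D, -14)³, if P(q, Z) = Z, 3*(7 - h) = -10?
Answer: -2744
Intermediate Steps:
h = 31/3 (h = 7 - ⅓*(-10) = 7 + 10/3 = 31/3 ≈ 10.333)
D = -62 (D = 6*(-1*31/3) = 6*(-31/3) = -62)
P(D, -14)³ = (-14)³ = -2744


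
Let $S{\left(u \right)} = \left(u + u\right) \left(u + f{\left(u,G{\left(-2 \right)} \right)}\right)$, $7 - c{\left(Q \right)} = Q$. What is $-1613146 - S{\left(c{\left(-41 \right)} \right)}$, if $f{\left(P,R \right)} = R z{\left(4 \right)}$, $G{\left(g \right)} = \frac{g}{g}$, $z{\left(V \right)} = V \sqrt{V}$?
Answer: $-1618522$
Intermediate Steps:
$z{\left(V \right)} = V^{\frac{3}{2}}$
$G{\left(g \right)} = 1$
$c{\left(Q \right)} = 7 - Q$
$f{\left(P,R \right)} = 8 R$ ($f{\left(P,R \right)} = R 4^{\frac{3}{2}} = R 8 = 8 R$)
$S{\left(u \right)} = 2 u \left(8 + u\right)$ ($S{\left(u \right)} = \left(u + u\right) \left(u + 8 \cdot 1\right) = 2 u \left(u + 8\right) = 2 u \left(8 + u\right)$)
$-1613146 - S{\left(c{\left(-41 \right)} \right)} = -1613146 - 2 \left(7 - -41\right) \left(8 + \left(7 - -41\right)\right) = -1613146 - 2 \left(7 + 41\right) \left(8 + \left(7 + 41\right)\right) = -1613146 - 2 \cdot 48 \left(8 + 48\right) = -1613146 - 2 \cdot 48 \cdot 56 = -1613146 - 5376 = -1618522$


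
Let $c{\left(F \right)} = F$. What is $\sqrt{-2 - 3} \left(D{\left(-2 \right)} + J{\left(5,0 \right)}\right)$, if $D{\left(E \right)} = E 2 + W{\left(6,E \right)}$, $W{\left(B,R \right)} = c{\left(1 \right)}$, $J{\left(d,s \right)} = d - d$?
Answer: $- 3 i \sqrt{5} \approx - 6.7082 i$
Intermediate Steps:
$J{\left(d,s \right)} = 0$
$W{\left(B,R \right)} = 1$
$D{\left(E \right)} = 1 + 2 E$ ($D{\left(E \right)} = E 2 + 1 = 2 E + 1 = 1 + 2 E$)
$\sqrt{-2 - 3} \left(D{\left(-2 \right)} + J{\left(5,0 \right)}\right) = \sqrt{-2 - 3} \left(\left(1 + 2 \left(-2\right)\right) + 0\right) = \sqrt{-5} \left(\left(1 - 4\right) + 0\right) = i \sqrt{5} \left(-3 + 0\right) = i \sqrt{5} \left(-3\right) = - 3 i \sqrt{5}$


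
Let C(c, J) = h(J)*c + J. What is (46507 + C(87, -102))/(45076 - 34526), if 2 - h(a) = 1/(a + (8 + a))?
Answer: 9129571/2067800 ≈ 4.4151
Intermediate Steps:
h(a) = 2 - 1/(8 + 2*a) (h(a) = 2 - 1/(a + (8 + a)) = 2 - 1/(8 + 2*a))
C(c, J) = J + c*(15 + 4*J)/(2*(4 + J)) (C(c, J) = ((15 + 4*J)/(2*(4 + J)))*c + J = c*(15 + 4*J)/(2*(4 + J)) + J = J + c*(15 + 4*J)/(2*(4 + J)))
(46507 + C(87, -102))/(45076 - 34526) = (46507 + (-102*(4 - 102) + (1/2)*87*(15 + 4*(-102)))/(4 - 102))/(45076 - 34526) = (46507 + (-102*(-98) + (1/2)*87*(15 - 408))/(-98))/10550 = (46507 - (9996 + (1/2)*87*(-393))/98)*(1/10550) = (46507 - (9996 - 34191/2)/98)*(1/10550) = (46507 - 1/98*(-14199/2))*(1/10550) = (46507 + 14199/196)*(1/10550) = (9129571/196)*(1/10550) = 9129571/2067800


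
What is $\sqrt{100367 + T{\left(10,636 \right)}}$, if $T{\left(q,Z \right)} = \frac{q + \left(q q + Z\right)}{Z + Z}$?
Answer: $\frac{\sqrt{10149571815}}{318} \approx 316.81$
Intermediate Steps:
$T{\left(q,Z \right)} = \frac{Z + q + q^{2}}{2 Z}$ ($T{\left(q,Z \right)} = \frac{q + \left(q^{2} + Z\right)}{2 Z} = \left(q + \left(Z + q^{2}\right)\right) \frac{1}{2 Z} = \left(Z + q + q^{2}\right) \frac{1}{2 Z} = \frac{Z + q + q^{2}}{2 Z}$)
$\sqrt{100367 + T{\left(10,636 \right)}} = \sqrt{100367 + \frac{636 + 10 + 10^{2}}{2 \cdot 636}} = \sqrt{100367 + \frac{1}{2} \cdot \frac{1}{636} \left(636 + 10 + 100\right)} = \sqrt{100367 + \frac{1}{2} \cdot \frac{1}{636} \cdot 746} = \sqrt{100367 + \frac{373}{636}} = \sqrt{\frac{63833785}{636}} = \frac{\sqrt{10149571815}}{318}$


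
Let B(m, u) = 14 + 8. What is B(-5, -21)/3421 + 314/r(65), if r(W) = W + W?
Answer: 48957/20215 ≈ 2.4218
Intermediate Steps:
B(m, u) = 22
r(W) = 2*W
B(-5, -21)/3421 + 314/r(65) = 22/3421 + 314/((2*65)) = 22*(1/3421) + 314/130 = 2/311 + 314*(1/130) = 2/311 + 157/65 = 48957/20215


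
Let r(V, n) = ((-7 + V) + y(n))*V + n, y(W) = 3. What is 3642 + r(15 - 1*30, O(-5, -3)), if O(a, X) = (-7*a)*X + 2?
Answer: 3824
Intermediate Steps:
O(a, X) = 2 - 7*X*a (O(a, X) = -7*X*a + 2 = 2 - 7*X*a)
r(V, n) = n + V*(-4 + V) (r(V, n) = ((-7 + V) + 3)*V + n = (-4 + V)*V + n = V*(-4 + V) + n = n + V*(-4 + V))
3642 + r(15 - 1*30, O(-5, -3)) = 3642 + ((2 - 7*(-3)*(-5)) + (15 - 1*30)² - 4*(15 - 1*30)) = 3642 + ((2 - 105) + (15 - 30)² - 4*(15 - 30)) = 3642 + (-103 + (-15)² - 4*(-15)) = 3642 + (-103 + 225 + 60) = 3642 + 182 = 3824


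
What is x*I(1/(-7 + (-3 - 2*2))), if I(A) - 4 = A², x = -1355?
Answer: -1063675/196 ≈ -5426.9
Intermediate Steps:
I(A) = 4 + A²
x*I(1/(-7 + (-3 - 2*2))) = -1355*(4 + (1/(-7 + (-3 - 2*2)))²) = -1355*(4 + (1/(-7 + (-3 - 4)))²) = -1355*(4 + (1/(-7 - 7))²) = -1355*(4 + (1/(-14))²) = -1355*(4 + (-1/14)²) = -1355*(4 + 1/196) = -1355*785/196 = -1063675/196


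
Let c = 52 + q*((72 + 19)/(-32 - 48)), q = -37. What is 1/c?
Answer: 80/7527 ≈ 0.010628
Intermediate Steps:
c = 7527/80 (c = 52 - 37*(72 + 19)/(-32 - 48) = 52 - 3367/(-80) = 52 - 3367*(-1)/80 = 52 - 37*(-91/80) = 52 + 3367/80 = 7527/80 ≈ 94.088)
1/c = 1/(7527/80) = 80/7527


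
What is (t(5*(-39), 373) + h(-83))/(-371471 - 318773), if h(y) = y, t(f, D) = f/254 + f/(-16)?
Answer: 145451/1402575808 ≈ 0.00010370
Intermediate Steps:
t(f, D) = -119*f/2032 (t(f, D) = f*(1/254) + f*(-1/16) = f/254 - f/16 = -119*f/2032)
(t(5*(-39), 373) + h(-83))/(-371471 - 318773) = (-595*(-39)/2032 - 83)/(-371471 - 318773) = (-119/2032*(-195) - 83)/(-690244) = (23205/2032 - 83)*(-1/690244) = -145451/2032*(-1/690244) = 145451/1402575808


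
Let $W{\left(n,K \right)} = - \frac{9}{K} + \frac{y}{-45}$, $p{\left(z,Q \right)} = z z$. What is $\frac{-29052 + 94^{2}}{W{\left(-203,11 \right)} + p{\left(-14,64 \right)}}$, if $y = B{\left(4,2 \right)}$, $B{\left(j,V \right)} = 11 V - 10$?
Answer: $- \frac{3335640}{32161} \approx -103.72$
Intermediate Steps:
$B{\left(j,V \right)} = -10 + 11 V$
$y = 12$ ($y = -10 + 11 \cdot 2 = -10 + 22 = 12$)
$p{\left(z,Q \right)} = z^{2}$
$W{\left(n,K \right)} = - \frac{4}{15} - \frac{9}{K}$ ($W{\left(n,K \right)} = - \frac{9}{K} + \frac{12}{-45} = - \frac{9}{K} + 12 \left(- \frac{1}{45}\right) = - \frac{9}{K} - \frac{4}{15} = - \frac{4}{15} - \frac{9}{K}$)
$\frac{-29052 + 94^{2}}{W{\left(-203,11 \right)} + p{\left(-14,64 \right)}} = \frac{-29052 + 94^{2}}{\left(- \frac{4}{15} - \frac{9}{11}\right) + \left(-14\right)^{2}} = \frac{-29052 + 8836}{\left(- \frac{4}{15} - \frac{9}{11}\right) + 196} = - \frac{20216}{\left(- \frac{4}{15} - \frac{9}{11}\right) + 196} = - \frac{20216}{- \frac{179}{165} + 196} = - \frac{20216}{\frac{32161}{165}} = \left(-20216\right) \frac{165}{32161} = - \frac{3335640}{32161}$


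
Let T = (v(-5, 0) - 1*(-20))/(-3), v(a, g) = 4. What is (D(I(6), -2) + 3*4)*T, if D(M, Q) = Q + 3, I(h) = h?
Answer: -104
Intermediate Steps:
D(M, Q) = 3 + Q
T = -8 (T = (4 - 1*(-20))/(-3) = (4 + 20)*(-⅓) = 24*(-⅓) = -8)
(D(I(6), -2) + 3*4)*T = ((3 - 2) + 3*4)*(-8) = (1 + 12)*(-8) = 13*(-8) = -104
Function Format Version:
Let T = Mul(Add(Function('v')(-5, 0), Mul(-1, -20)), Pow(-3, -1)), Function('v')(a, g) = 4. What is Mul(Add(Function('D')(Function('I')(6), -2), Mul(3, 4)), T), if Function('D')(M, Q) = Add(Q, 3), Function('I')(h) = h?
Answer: -104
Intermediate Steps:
Function('D')(M, Q) = Add(3, Q)
T = -8 (T = Mul(Add(4, Mul(-1, -20)), Pow(-3, -1)) = Mul(Add(4, 20), Rational(-1, 3)) = Mul(24, Rational(-1, 3)) = -8)
Mul(Add(Function('D')(Function('I')(6), -2), Mul(3, 4)), T) = Mul(Add(Add(3, -2), Mul(3, 4)), -8) = Mul(Add(1, 12), -8) = Mul(13, -8) = -104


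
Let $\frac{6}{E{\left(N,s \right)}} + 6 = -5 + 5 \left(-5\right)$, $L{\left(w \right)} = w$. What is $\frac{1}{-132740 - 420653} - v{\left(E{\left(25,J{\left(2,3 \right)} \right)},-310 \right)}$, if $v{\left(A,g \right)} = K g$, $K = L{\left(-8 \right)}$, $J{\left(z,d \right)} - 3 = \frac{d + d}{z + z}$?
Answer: $- \frac{1372414641}{553393} \approx -2480.0$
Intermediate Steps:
$J{\left(z,d \right)} = 3 + \frac{d}{z}$ ($J{\left(z,d \right)} = 3 + \frac{d + d}{z + z} = 3 + \frac{2 d}{2 z} = 3 + 2 d \frac{1}{2 z} = 3 + \frac{d}{z}$)
$K = -8$
$E{\left(N,s \right)} = - \frac{1}{6}$ ($E{\left(N,s \right)} = \frac{6}{-6 + \left(-5 + 5 \left(-5\right)\right)} = \frac{6}{-6 - 30} = \frac{6}{-36} = 6 \left(- \frac{1}{36}\right) = - \frac{1}{6}$)
$v{\left(A,g \right)} = - 8 g$
$\frac{1}{-132740 - 420653} - v{\left(E{\left(25,J{\left(2,3 \right)} \right)},-310 \right)} = \frac{1}{-132740 - 420653} - \left(-8\right) \left(-310\right) = \frac{1}{-553393} - 2480 = - \frac{1}{553393} - 2480 = - \frac{1372414641}{553393}$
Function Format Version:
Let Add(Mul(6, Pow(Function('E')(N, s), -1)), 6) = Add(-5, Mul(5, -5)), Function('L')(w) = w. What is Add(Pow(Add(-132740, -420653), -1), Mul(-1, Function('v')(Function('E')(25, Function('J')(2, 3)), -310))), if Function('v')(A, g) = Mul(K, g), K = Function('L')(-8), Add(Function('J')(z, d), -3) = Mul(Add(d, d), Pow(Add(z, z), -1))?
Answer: Rational(-1372414641, 553393) ≈ -2480.0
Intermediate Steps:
Function('J')(z, d) = Add(3, Mul(d, Pow(z, -1))) (Function('J')(z, d) = Add(3, Mul(Add(d, d), Pow(Add(z, z), -1))) = Add(3, Mul(Mul(2, d), Pow(Mul(2, z), -1))) = Add(3, Mul(Mul(2, d), Mul(Rational(1, 2), Pow(z, -1)))) = Add(3, Mul(d, Pow(z, -1))))
K = -8
Function('E')(N, s) = Rational(-1, 6) (Function('E')(N, s) = Mul(6, Pow(Add(-6, Add(-5, Mul(5, -5))), -1)) = Mul(6, Pow(Add(-6, Add(-5, -25)), -1)) = Mul(6, Pow(Add(-6, -30), -1)) = Mul(6, Pow(-36, -1)) = Mul(6, Rational(-1, 36)) = Rational(-1, 6))
Function('v')(A, g) = Mul(-8, g)
Add(Pow(Add(-132740, -420653), -1), Mul(-1, Function('v')(Function('E')(25, Function('J')(2, 3)), -310))) = Add(Pow(Add(-132740, -420653), -1), Mul(-1, Mul(-8, -310))) = Add(Pow(-553393, -1), Mul(-1, 2480)) = Add(Rational(-1, 553393), -2480) = Rational(-1372414641, 553393)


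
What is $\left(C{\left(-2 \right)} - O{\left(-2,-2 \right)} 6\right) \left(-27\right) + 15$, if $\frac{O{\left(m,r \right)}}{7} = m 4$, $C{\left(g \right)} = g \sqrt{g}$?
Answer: $-9057 + 54 i \sqrt{2} \approx -9057.0 + 76.368 i$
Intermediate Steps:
$C{\left(g \right)} = g^{\frac{3}{2}}$
$O{\left(m,r \right)} = 28 m$ ($O{\left(m,r \right)} = 7 m 4 = 7 \cdot 4 m = 28 m$)
$\left(C{\left(-2 \right)} - O{\left(-2,-2 \right)} 6\right) \left(-27\right) + 15 = \left(\left(-2\right)^{\frac{3}{2}} - 28 \left(-2\right) 6\right) \left(-27\right) + 15 = \left(- 2 i \sqrt{2} - \left(-56\right) 6\right) \left(-27\right) + 15 = \left(- 2 i \sqrt{2} - -336\right) \left(-27\right) + 15 = \left(- 2 i \sqrt{2} + 336\right) \left(-27\right) + 15 = \left(336 - 2 i \sqrt{2}\right) \left(-27\right) + 15 = \left(-9072 + 54 i \sqrt{2}\right) + 15 = -9057 + 54 i \sqrt{2}$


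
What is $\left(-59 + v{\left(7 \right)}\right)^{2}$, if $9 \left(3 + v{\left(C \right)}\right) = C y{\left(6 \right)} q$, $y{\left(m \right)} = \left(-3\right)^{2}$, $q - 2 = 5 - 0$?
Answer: $169$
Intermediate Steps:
$q = 7$ ($q = 2 + \left(5 - 0\right) = 2 + \left(5 + 0\right) = 2 + 5 = 7$)
$y{\left(m \right)} = 9$
$v{\left(C \right)} = -3 + 7 C$ ($v{\left(C \right)} = -3 + \frac{C 9 \cdot 7}{9} = -3 + \frac{9 C 7}{9} = -3 + \frac{63 C}{9} = -3 + 7 C$)
$\left(-59 + v{\left(7 \right)}\right)^{2} = \left(-59 + \left(-3 + 7 \cdot 7\right)\right)^{2} = \left(-59 + \left(-3 + 49\right)\right)^{2} = \left(-59 + 46\right)^{2} = \left(-13\right)^{2} = 169$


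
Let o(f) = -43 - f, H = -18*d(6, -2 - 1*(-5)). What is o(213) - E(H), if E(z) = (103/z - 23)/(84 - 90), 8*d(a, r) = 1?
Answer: -14443/54 ≈ -267.46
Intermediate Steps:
d(a, r) = ⅛ (d(a, r) = (⅛)*1 = ⅛)
H = -9/4 (H = -18*⅛ = -9/4 ≈ -2.2500)
E(z) = 23/6 - 103/(6*z) (E(z) = (-23 + 103/z)/(-6) = (-23 + 103/z)*(-⅙) = 23/6 - 103/(6*z))
o(213) - E(H) = (-43 - 1*213) - (-103 + 23*(-9/4))/(6*(-9/4)) = (-43 - 213) - (-4)*(-103 - 207/4)/(6*9) = -256 - (-4)*(-619)/(6*9*4) = -256 - 1*619/54 = -256 - 619/54 = -14443/54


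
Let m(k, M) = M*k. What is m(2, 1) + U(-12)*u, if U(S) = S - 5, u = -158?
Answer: 2688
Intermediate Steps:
U(S) = -5 + S
m(2, 1) + U(-12)*u = 1*2 + (-5 - 12)*(-158) = 2 - 17*(-158) = 2 + 2686 = 2688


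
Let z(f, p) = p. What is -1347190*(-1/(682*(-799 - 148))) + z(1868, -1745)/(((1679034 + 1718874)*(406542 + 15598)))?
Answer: -193239974933744803/92640838113458448 ≈ -2.0859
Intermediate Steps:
-1347190*(-1/(682*(-799 - 148))) + z(1868, -1745)/(((1679034 + 1718874)*(406542 + 15598))) = -1347190*(-1/(682*(-799 - 148))) - 1745*1/((406542 + 15598)*(1679034 + 1718874)) = -1347190/((-947*(-682))) - 1745/(3397908*422140) = -1347190/645854 - 1745/1434392883120 = -1347190*1/645854 - 1745*1/1434392883120 = -673595/322927 - 349/286878576624 = -193239974933744803/92640838113458448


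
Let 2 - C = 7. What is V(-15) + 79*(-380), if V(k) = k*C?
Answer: -29945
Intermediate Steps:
C = -5 (C = 2 - 1*7 = 2 - 7 = -5)
V(k) = -5*k (V(k) = k*(-5) = -5*k)
V(-15) + 79*(-380) = -5*(-15) + 79*(-380) = 75 - 30020 = -29945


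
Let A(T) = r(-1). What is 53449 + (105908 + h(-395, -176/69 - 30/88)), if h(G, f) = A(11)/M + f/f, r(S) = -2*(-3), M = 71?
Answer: 11314424/71 ≈ 1.5936e+5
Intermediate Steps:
r(S) = 6
A(T) = 6
h(G, f) = 77/71 (h(G, f) = 6/71 + f/f = 6*(1/71) + 1 = 6/71 + 1 = 77/71)
53449 + (105908 + h(-395, -176/69 - 30/88)) = 53449 + (105908 + 77/71) = 53449 + 7519545/71 = 11314424/71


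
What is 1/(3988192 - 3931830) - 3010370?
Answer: -169670473939/56362 ≈ -3.0104e+6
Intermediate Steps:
1/(3988192 - 3931830) - 3010370 = 1/56362 - 3010370 = -169670473939/56362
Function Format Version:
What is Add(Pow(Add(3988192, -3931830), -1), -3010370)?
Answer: Rational(-169670473939, 56362) ≈ -3.0104e+6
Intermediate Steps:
Add(Pow(Add(3988192, -3931830), -1), -3010370) = Add(Pow(56362, -1), -3010370) = Add(Rational(1, 56362), -3010370) = Rational(-169670473939, 56362)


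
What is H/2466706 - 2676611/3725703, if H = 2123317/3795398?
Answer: -25058774958015972817/34880519623836648564 ≈ -0.71842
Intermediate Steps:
H = 2123317/3795398 (H = 2123317*(1/3795398) = 2123317/3795398 ≈ 0.55945)
H/2466706 - 2676611/3725703 = (2123317/3795398)/2466706 - 2676611/3725703 = (2123317/3795398)*(1/2466706) - 2676611*1/3725703 = 2123317/9362131018988 - 2676611/3725703 = -25058774958015972817/34880519623836648564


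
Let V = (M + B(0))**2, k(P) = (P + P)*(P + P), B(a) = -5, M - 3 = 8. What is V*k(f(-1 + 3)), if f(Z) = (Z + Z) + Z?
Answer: 5184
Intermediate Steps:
M = 11 (M = 3 + 8 = 11)
f(Z) = 3*Z (f(Z) = 2*Z + Z = 3*Z)
k(P) = 4*P**2 (k(P) = (2*P)*(2*P) = 4*P**2)
V = 36 (V = (11 - 5)**2 = 6**2 = 36)
V*k(f(-1 + 3)) = 36*(4*(3*(-1 + 3))**2) = 36*(4*(3*2)**2) = 36*(4*6**2) = 36*(4*36) = 36*144 = 5184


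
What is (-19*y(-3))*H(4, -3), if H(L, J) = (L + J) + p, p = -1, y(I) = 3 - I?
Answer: 0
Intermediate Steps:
H(L, J) = -1 + J + L (H(L, J) = (L + J) - 1 = (J + L) - 1 = -1 + J + L)
(-19*y(-3))*H(4, -3) = (-19*(3 - 1*(-3)))*(-1 - 3 + 4) = -19*(3 + 3)*0 = -19*6*0 = -114*0 = 0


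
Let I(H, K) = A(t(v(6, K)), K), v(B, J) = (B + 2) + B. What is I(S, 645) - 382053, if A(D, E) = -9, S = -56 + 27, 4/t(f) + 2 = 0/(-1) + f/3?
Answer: -382062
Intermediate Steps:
v(B, J) = 2 + 2*B (v(B, J) = (2 + B) + B = 2 + 2*B)
t(f) = 4/(-2 + f/3) (t(f) = 4/(-2 + (0/(-1) + f/3)) = 4/(-2 + (0*(-1) + f*(⅓))) = 4/(-2 + (0 + f/3)) = 4/(-2 + f/3))
S = -29
I(H, K) = -9
I(S, 645) - 382053 = -9 - 382053 = -382062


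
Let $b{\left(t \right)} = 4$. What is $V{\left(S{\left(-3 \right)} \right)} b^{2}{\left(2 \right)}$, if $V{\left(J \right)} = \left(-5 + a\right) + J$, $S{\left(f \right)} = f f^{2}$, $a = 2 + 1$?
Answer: $-464$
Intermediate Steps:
$a = 3$
$S{\left(f \right)} = f^{3}$
$V{\left(J \right)} = -2 + J$ ($V{\left(J \right)} = \left(-5 + 3\right) + J = -2 + J$)
$V{\left(S{\left(-3 \right)} \right)} b^{2}{\left(2 \right)} = \left(-2 + \left(-3\right)^{3}\right) 4^{2} = \left(-2 - 27\right) 16 = \left(-29\right) 16 = -464$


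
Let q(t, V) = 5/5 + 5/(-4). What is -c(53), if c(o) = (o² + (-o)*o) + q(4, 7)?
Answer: ¼ ≈ 0.25000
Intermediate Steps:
q(t, V) = -¼ (q(t, V) = 5*(⅕) + 5*(-¼) = 1 - 5/4 = -¼)
c(o) = -¼ (c(o) = (o² + (-o)*o) - ¼ = (o² - o²) - ¼ = 0 - ¼ = -¼)
-c(53) = -1*(-¼) = ¼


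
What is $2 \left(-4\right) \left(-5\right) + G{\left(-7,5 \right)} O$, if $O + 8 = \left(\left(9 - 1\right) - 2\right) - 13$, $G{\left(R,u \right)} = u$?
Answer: $-35$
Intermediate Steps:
$O = -15$ ($O = -8 + \left(\left(\left(9 - 1\right) - 2\right) - 13\right) = -8 + \left(\left(8 - 2\right) - 13\right) = -8 + \left(6 - 13\right) = -8 - 7 = -15$)
$2 \left(-4\right) \left(-5\right) + G{\left(-7,5 \right)} O = 2 \left(-4\right) \left(-5\right) + 5 \left(-15\right) = \left(-8\right) \left(-5\right) - 75 = 40 - 75 = -35$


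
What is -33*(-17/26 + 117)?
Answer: -99825/26 ≈ -3839.4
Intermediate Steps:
-33*(-17/26 + 117) = -33*3025/26 = -99825/26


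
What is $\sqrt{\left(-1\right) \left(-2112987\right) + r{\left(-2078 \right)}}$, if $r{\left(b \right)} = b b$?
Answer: $\sqrt{6431071} \approx 2536.0$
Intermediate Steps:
$r{\left(b \right)} = b^{2}$
$\sqrt{\left(-1\right) \left(-2112987\right) + r{\left(-2078 \right)}} = \sqrt{\left(-1\right) \left(-2112987\right) + \left(-2078\right)^{2}} = \sqrt{2112987 + 4318084} = \sqrt{6431071}$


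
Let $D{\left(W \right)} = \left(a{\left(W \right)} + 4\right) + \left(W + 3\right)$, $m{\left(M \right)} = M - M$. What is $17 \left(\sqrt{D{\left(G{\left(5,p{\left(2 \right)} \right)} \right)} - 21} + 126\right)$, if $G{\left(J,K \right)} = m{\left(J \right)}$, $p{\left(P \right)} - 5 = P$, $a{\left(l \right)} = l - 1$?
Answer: $2142 + 17 i \sqrt{15} \approx 2142.0 + 65.841 i$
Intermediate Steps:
$a{\left(l \right)} = -1 + l$
$p{\left(P \right)} = 5 + P$
$m{\left(M \right)} = 0$
$G{\left(J,K \right)} = 0$
$D{\left(W \right)} = 6 + 2 W$ ($D{\left(W \right)} = \left(\left(-1 + W\right) + 4\right) + \left(W + 3\right) = \left(3 + W\right) + \left(3 + W\right) = 6 + 2 W$)
$17 \left(\sqrt{D{\left(G{\left(5,p{\left(2 \right)} \right)} \right)} - 21} + 126\right) = 17 \left(\sqrt{\left(6 + 2 \cdot 0\right) - 21} + 126\right) = 17 \left(\sqrt{\left(6 + 0\right) - 21} + 126\right) = 17 \left(\sqrt{6 - 21} + 126\right) = 17 \left(\sqrt{-15} + 126\right) = 17 \left(i \sqrt{15} + 126\right) = 17 \left(126 + i \sqrt{15}\right) = 2142 + 17 i \sqrt{15}$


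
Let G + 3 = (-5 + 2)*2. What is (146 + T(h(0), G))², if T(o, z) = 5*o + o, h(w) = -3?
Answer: 16384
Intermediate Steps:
G = -9 (G = -3 + (-5 + 2)*2 = -3 - 3*2 = -3 - 6 = -9)
T(o, z) = 6*o
(146 + T(h(0), G))² = (146 + 6*(-3))² = (146 - 18)² = 128² = 16384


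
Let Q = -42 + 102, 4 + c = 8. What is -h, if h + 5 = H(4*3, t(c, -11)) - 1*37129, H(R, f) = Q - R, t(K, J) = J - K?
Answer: 37086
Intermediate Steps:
c = 4 (c = -4 + 8 = 4)
Q = 60
H(R, f) = 60 - R
h = -37086 (h = -5 + ((60 - 4*3) - 1*37129) = -5 + ((60 - 1*12) - 37129) = -5 + ((60 - 12) - 37129) = -5 + (48 - 37129) = -5 - 37081 = -37086)
-h = -1*(-37086) = 37086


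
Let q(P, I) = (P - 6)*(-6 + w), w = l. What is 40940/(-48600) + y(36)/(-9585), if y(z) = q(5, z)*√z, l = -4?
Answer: -146417/172530 ≈ -0.84865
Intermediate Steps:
w = -4
q(P, I) = 60 - 10*P (q(P, I) = (P - 6)*(-6 - 4) = (-6 + P)*(-10) = 60 - 10*P)
y(z) = 10*√z (y(z) = (60 - 10*5)*√z = (60 - 50)*√z = 10*√z)
40940/(-48600) + y(36)/(-9585) = 40940/(-48600) + (10*√36)/(-9585) = 40940*(-1/48600) + (10*6)*(-1/9585) = -2047/2430 + 60*(-1/9585) = -2047/2430 - 4/639 = -146417/172530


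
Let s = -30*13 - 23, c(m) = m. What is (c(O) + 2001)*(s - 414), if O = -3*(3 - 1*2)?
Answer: -1652346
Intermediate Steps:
O = -3 (O = -3*(3 - 2) = -3*1 = -3)
s = -413 (s = -390 - 23 = -413)
(c(O) + 2001)*(s - 414) = (-3 + 2001)*(-413 - 414) = 1998*(-827) = -1652346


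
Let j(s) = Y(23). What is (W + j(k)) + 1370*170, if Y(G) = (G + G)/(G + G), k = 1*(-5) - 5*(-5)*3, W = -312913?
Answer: -80012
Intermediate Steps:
k = 70 (k = -5 + 25*3 = -5 + 75 = 70)
Y(G) = 1 (Y(G) = (2*G)/((2*G)) = (2*G)*(1/(2*G)) = 1)
j(s) = 1
(W + j(k)) + 1370*170 = (-312913 + 1) + 1370*170 = -312912 + 232900 = -80012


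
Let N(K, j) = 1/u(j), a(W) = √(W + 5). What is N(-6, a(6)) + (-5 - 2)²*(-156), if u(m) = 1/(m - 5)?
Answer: -7649 + √11 ≈ -7645.7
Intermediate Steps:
u(m) = 1/(-5 + m)
a(W) = √(5 + W)
N(K, j) = -5 + j (N(K, j) = 1/(1/(-5 + j)) = -5 + j)
N(-6, a(6)) + (-5 - 2)²*(-156) = (-5 + √(5 + 6)) + (-5 - 2)²*(-156) = (-5 + √11) + (-7)²*(-156) = (-5 + √11) + 49*(-156) = (-5 + √11) - 7644 = -7649 + √11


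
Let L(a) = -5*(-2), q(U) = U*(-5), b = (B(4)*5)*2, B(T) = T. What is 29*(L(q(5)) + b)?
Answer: 1450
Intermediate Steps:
b = 40 (b = (4*5)*2 = 20*2 = 40)
q(U) = -5*U
L(a) = 10
29*(L(q(5)) + b) = 29*(10 + 40) = 29*50 = 1450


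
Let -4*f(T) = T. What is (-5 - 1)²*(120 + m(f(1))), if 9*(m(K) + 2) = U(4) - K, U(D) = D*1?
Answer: 4265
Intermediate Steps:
U(D) = D
f(T) = -T/4
m(K) = -14/9 - K/9 (m(K) = -2 + (4 - K)/9 = -2 + (4/9 - K/9) = -14/9 - K/9)
(-5 - 1)²*(120 + m(f(1))) = (-5 - 1)²*(120 + (-14/9 - (-1)/36)) = (-6)²*(120 + (-14/9 - ⅑*(-¼))) = 36*(120 + (-14/9 + 1/36)) = 36*(120 - 55/36) = 36*(4265/36) = 4265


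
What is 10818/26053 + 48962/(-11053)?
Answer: -1156035632/287963809 ≈ -4.0145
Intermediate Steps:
10818/26053 + 48962/(-11053) = 10818*(1/26053) + 48962*(-1/11053) = 10818/26053 - 48962/11053 = -1156035632/287963809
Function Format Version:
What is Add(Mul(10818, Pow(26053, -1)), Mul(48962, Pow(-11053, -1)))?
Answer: Rational(-1156035632, 287963809) ≈ -4.0145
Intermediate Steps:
Add(Mul(10818, Pow(26053, -1)), Mul(48962, Pow(-11053, -1))) = Add(Mul(10818, Rational(1, 26053)), Mul(48962, Rational(-1, 11053))) = Add(Rational(10818, 26053), Rational(-48962, 11053)) = Rational(-1156035632, 287963809)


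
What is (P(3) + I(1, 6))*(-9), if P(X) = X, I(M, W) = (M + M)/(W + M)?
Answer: -207/7 ≈ -29.571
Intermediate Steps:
I(M, W) = 2*M/(M + W) (I(M, W) = (2*M)/(M + W) = 2*M/(M + W))
(P(3) + I(1, 6))*(-9) = (3 + 2*1/(1 + 6))*(-9) = (3 + 2*1/7)*(-9) = (3 + 2*1*(1/7))*(-9) = (3 + 2/7)*(-9) = (23/7)*(-9) = -207/7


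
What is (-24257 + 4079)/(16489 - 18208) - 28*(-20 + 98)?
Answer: -414902/191 ≈ -2172.3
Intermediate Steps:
(-24257 + 4079)/(16489 - 18208) - 28*(-20 + 98) = -20178/(-1719) - 28*78 = -20178*(-1/1719) - 2184 = 2242/191 - 2184 = -414902/191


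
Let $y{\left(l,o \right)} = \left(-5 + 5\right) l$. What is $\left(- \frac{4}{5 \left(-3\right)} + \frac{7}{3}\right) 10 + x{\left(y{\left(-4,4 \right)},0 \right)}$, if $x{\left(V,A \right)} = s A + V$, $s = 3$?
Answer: $26$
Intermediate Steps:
$y{\left(l,o \right)} = 0$ ($y{\left(l,o \right)} = 0 l = 0$)
$x{\left(V,A \right)} = V + 3 A$ ($x{\left(V,A \right)} = 3 A + V = V + 3 A$)
$\left(- \frac{4}{5 \left(-3\right)} + \frac{7}{3}\right) 10 + x{\left(y{\left(-4,4 \right)},0 \right)} = \left(- \frac{4}{5 \left(-3\right)} + \frac{7}{3}\right) 10 + \left(0 + 3 \cdot 0\right) = \left(- \frac{4}{-15} + 7 \cdot \frac{1}{3}\right) 10 + \left(0 + 0\right) = \left(\left(-4\right) \left(- \frac{1}{15}\right) + \frac{7}{3}\right) 10 + 0 = \left(\frac{4}{15} + \frac{7}{3}\right) 10 + 0 = \frac{13}{5} \cdot 10 + 0 = 26 + 0 = 26$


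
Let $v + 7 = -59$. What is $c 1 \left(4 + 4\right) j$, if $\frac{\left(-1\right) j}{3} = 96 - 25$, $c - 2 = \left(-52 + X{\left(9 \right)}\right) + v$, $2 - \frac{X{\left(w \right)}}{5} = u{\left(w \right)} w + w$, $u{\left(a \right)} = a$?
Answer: $947424$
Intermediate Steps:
$v = -66$ ($v = -7 - 59 = -66$)
$X{\left(w \right)} = 10 - 5 w - 5 w^{2}$ ($X{\left(w \right)} = 10 - 5 \left(w w + w\right) = 10 - 5 \left(w^{2} + w\right) = 10 - 5 \left(w + w^{2}\right) = 10 - \left(5 w + 5 w^{2}\right) = 10 - 5 w - 5 w^{2}$)
$c = -556$ ($c = 2 - 558 = -556$)
$j = -213$ ($j = - 3 \left(96 - 25\right) = \left(-3\right) 71 = -213$)
$c 1 \left(4 + 4\right) j = - 556 \cdot 1 \left(4 + 4\right) \left(-213\right) = - 556 \cdot 1 \cdot 8 \left(-213\right) = \left(-556\right) 8 \left(-213\right) = \left(-4448\right) \left(-213\right) = 947424$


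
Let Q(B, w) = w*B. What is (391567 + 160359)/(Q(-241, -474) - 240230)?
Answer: -275963/62998 ≈ -4.3805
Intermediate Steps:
Q(B, w) = B*w
(391567 + 160359)/(Q(-241, -474) - 240230) = (391567 + 160359)/(-241*(-474) - 240230) = 551926/(114234 - 240230) = 551926/(-125996) = 551926*(-1/125996) = -275963/62998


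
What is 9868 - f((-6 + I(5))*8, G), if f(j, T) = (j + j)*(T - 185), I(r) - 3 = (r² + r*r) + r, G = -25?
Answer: 184588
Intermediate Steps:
I(r) = 3 + r + 2*r² (I(r) = 3 + ((r² + r*r) + r) = 3 + ((r² + r²) + r) = 3 + (2*r² + r) = 3 + (r + 2*r²) = 3 + r + 2*r²)
f(j, T) = 2*j*(-185 + T) (f(j, T) = (2*j)*(-185 + T) = 2*j*(-185 + T))
9868 - f((-6 + I(5))*8, G) = 9868 - 2*(-6 + (3 + 5 + 2*5²))*8*(-185 - 25) = 9868 - 2*(-6 + (3 + 5 + 2*25))*8*(-210) = 9868 - 2*(-6 + (3 + 5 + 50))*8*(-210) = 9868 - 2*(-6 + 58)*8*(-210) = 9868 - 2*52*8*(-210) = 9868 - 2*416*(-210) = 9868 - 1*(-174720) = 9868 + 174720 = 184588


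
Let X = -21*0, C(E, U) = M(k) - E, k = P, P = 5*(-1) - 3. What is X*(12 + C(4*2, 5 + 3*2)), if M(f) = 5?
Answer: 0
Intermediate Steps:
P = -8 (P = -5 - 3 = -8)
k = -8
C(E, U) = 5 - E
X = 0
X*(12 + C(4*2, 5 + 3*2)) = 0*(12 + (5 - 4*2)) = 0*(12 + (5 - 1*8)) = 0*(12 + (5 - 8)) = 0*(12 - 3) = 0*9 = 0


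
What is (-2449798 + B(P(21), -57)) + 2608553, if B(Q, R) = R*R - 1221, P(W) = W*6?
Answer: 160783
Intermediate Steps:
P(W) = 6*W
B(Q, R) = -1221 + R² (B(Q, R) = R² - 1221 = -1221 + R²)
(-2449798 + B(P(21), -57)) + 2608553 = (-2449798 + (-1221 + (-57)²)) + 2608553 = (-2449798 + (-1221 + 3249)) + 2608553 = (-2449798 + 2028) + 2608553 = -2447770 + 2608553 = 160783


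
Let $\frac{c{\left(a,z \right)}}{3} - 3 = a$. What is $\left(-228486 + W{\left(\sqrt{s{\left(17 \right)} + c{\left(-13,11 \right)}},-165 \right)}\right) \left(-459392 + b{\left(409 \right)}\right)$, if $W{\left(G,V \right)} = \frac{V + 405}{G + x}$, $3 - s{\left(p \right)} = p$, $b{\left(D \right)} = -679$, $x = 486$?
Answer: $\frac{310418046956700}{2953} + \frac{2760426 i \sqrt{11}}{2953} \approx 1.0512 \cdot 10^{11} + 3100.3 i$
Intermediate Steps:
$c{\left(a,z \right)} = 9 + 3 a$
$s{\left(p \right)} = 3 - p$
$W{\left(G,V \right)} = \frac{405 + V}{486 + G}$ ($W{\left(G,V \right)} = \frac{V + 405}{G + 486} = \frac{405 + V}{486 + G}$)
$\left(-228486 + W{\left(\sqrt{s{\left(17 \right)} + c{\left(-13,11 \right)}},-165 \right)}\right) \left(-459392 + b{\left(409 \right)}\right) = \left(-228486 + \frac{405 - 165}{486 + \sqrt{\left(3 - 17\right) + \left(9 + 3 \left(-13\right)\right)}}\right) \left(-459392 - 679\right) = \left(-228486 + \frac{1}{486 + \sqrt{\left(3 - 17\right) + \left(9 - 39\right)}} 240\right) \left(-460071\right) = \left(-228486 + \frac{1}{486 + \sqrt{-14 - 30}} \cdot 240\right) \left(-460071\right) = \left(-228486 + \frac{1}{486 + \sqrt{-44}} \cdot 240\right) \left(-460071\right) = \left(-228486 + \frac{1}{486 + 2 i \sqrt{11}} \cdot 240\right) \left(-460071\right) = \left(-228486 + \frac{240}{486 + 2 i \sqrt{11}}\right) \left(-460071\right) = 105119782506 - \frac{110417040}{486 + 2 i \sqrt{11}}$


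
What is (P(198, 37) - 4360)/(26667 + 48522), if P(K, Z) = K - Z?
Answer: -4199/75189 ≈ -0.055846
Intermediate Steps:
(P(198, 37) - 4360)/(26667 + 48522) = ((198 - 1*37) - 4360)/(26667 + 48522) = ((198 - 37) - 4360)/75189 = (161 - 4360)*(1/75189) = -4199*1/75189 = -4199/75189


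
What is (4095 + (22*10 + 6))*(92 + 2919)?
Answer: 13010531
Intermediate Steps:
(4095 + (22*10 + 6))*(92 + 2919) = (4095 + (220 + 6))*3011 = (4095 + 226)*3011 = 4321*3011 = 13010531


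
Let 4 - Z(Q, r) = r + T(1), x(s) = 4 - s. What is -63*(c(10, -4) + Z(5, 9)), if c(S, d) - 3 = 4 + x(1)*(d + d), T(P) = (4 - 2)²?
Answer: 1638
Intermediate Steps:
T(P) = 4 (T(P) = 2² = 4)
Z(Q, r) = -r (Z(Q, r) = 4 - (r + 4) = 4 - (4 + r) = 4 + (-4 - r) = -r)
c(S, d) = 7 + 6*d (c(S, d) = 3 + (4 + (4 - 1*1)*(d + d)) = 3 + (4 + (4 - 1)*(2*d)) = 3 + (4 + 3*(2*d)) = 3 + (4 + 6*d) = 7 + 6*d)
-63*(c(10, -4) + Z(5, 9)) = -63*((7 + 6*(-4)) - 1*9) = -63*((7 - 24) - 9) = -63*(-17 - 9) = -63*(-26) = 1638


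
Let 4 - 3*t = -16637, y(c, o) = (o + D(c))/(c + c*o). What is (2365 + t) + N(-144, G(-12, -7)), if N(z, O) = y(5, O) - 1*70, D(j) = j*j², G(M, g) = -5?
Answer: 7836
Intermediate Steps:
D(j) = j³
y(c, o) = (o + c³)/(c + c*o)
N(z, O) = -70 + (125 + O)/(5*(1 + O)) (N(z, O) = (O + 5³)/(5*(1 + O)) - 1*70 = (O + 125)/(5*(1 + O)) - 70 = (125 + O)/(5*(1 + O)) - 70 = -70 + (125 + O)/(5*(1 + O)))
t = 5547 (t = 4/3 - ⅓*(-16637) = 4/3 + 16637/3 = 5547)
(2365 + t) + N(-144, G(-12, -7)) = (2365 + 5547) + (-225 - 349*(-5))/(5*(1 - 5)) = 7912 + (⅕)*(-225 + 1745)/(-4) = 7912 + (⅕)*(-¼)*1520 = 7912 - 76 = 7836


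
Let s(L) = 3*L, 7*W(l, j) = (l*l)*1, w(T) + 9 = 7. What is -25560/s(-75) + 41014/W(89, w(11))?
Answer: 5934618/39605 ≈ 149.85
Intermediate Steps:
w(T) = -2 (w(T) = -9 + 7 = -2)
W(l, j) = l²/7 (W(l, j) = ((l*l)*1)/7 = (l²*1)/7 = l²/7)
-25560/s(-75) + 41014/W(89, w(11)) = -25560/(3*(-75)) + 41014/(((⅐)*89²)) = -25560/(-225) + 41014/(((⅐)*7921)) = -25560*(-1/225) + 41014/(7921/7) = 568/5 + 41014*(7/7921) = 568/5 + 287098/7921 = 5934618/39605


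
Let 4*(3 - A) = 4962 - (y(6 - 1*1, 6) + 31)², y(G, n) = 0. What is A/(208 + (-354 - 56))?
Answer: 3989/808 ≈ 4.9369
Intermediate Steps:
A = -3989/4 (A = 3 - (4962 - (0 + 31)²)/4 = 3 - (4962 - 1*31²)/4 = 3 - (4962 - 1*961)/4 = 3 - (4962 - 961)/4 = 3 - ¼*4001 = 3 - 4001/4 = -3989/4 ≈ -997.25)
A/(208 + (-354 - 56)) = -3989/4/(208 + (-354 - 56)) = -3989/4/(208 - 410) = -3989/4/(-202) = -1/202*(-3989/4) = 3989/808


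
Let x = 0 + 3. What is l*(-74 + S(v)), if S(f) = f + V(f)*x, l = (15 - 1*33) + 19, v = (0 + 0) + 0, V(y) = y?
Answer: -74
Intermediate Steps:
x = 3
v = 0 (v = 0 + 0 = 0)
l = 1 (l = (15 - 33) + 19 = -18 + 19 = 1)
S(f) = 4*f (S(f) = f + f*3 = f + 3*f = 4*f)
l*(-74 + S(v)) = 1*(-74 + 4*0) = 1*(-74 + 0) = 1*(-74) = -74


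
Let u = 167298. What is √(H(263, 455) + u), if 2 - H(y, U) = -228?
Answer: 2*√41882 ≈ 409.30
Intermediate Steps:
H(y, U) = 230 (H(y, U) = 2 - 1*(-228) = 2 + 228 = 230)
√(H(263, 455) + u) = √(230 + 167298) = √167528 = 2*√41882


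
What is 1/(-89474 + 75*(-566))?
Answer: -1/131924 ≈ -7.5801e-6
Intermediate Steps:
1/(-89474 + 75*(-566)) = 1/(-89474 - 42450) = 1/(-131924) = -1/131924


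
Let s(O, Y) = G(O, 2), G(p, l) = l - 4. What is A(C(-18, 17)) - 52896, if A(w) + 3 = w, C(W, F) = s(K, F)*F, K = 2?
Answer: -52933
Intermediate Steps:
G(p, l) = -4 + l
s(O, Y) = -2 (s(O, Y) = -4 + 2 = -2)
C(W, F) = -2*F
A(w) = -3 + w
A(C(-18, 17)) - 52896 = (-3 - 2*17) - 52896 = (-3 - 34) - 52896 = -37 - 52896 = -52933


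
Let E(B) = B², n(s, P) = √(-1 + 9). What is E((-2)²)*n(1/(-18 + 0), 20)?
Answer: 32*√2 ≈ 45.255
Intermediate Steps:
n(s, P) = 2*√2 (n(s, P) = √8 = 2*√2)
E((-2)²)*n(1/(-18 + 0), 20) = ((-2)²)²*(2*√2) = 4²*(2*√2) = 16*(2*√2) = 32*√2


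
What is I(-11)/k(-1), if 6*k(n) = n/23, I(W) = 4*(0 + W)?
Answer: 6072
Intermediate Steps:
I(W) = 4*W
k(n) = n/138 (k(n) = (n/23)/6 = n/138)
I(-11)/k(-1) = (4*(-11))/(((1/138)*(-1))) = -44/(-1/138) = -44*(-138) = 6072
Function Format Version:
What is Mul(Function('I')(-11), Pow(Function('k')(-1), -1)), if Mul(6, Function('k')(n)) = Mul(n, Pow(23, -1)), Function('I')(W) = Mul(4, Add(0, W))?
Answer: 6072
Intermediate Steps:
Function('I')(W) = Mul(4, W)
Function('k')(n) = Mul(Rational(1, 138), n) (Function('k')(n) = Mul(Rational(1, 6), Mul(n, Pow(23, -1))) = Mul(Rational(1, 6), Mul(n, Rational(1, 23))) = Mul(Rational(1, 6), Mul(Rational(1, 23), n)) = Mul(Rational(1, 138), n))
Mul(Function('I')(-11), Pow(Function('k')(-1), -1)) = Mul(Mul(4, -11), Pow(Mul(Rational(1, 138), -1), -1)) = Mul(-44, Pow(Rational(-1, 138), -1)) = Mul(-44, -138) = 6072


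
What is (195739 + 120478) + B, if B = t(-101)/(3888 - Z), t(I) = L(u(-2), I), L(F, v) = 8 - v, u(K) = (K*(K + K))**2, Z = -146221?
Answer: 47467017762/150109 ≈ 3.1622e+5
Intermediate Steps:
u(K) = 4*K**4 (u(K) = (K*(2*K))**2 = (2*K**2)**2 = 4*K**4)
t(I) = 8 - I
B = 109/150109 (B = (8 - 1*(-101))/(3888 - 1*(-146221)) = (8 + 101)/(3888 + 146221) = 109/150109 ≈ 0.00072614)
(195739 + 120478) + B = (195739 + 120478) + 109/150109 = 316217 + 109/150109 = 47467017762/150109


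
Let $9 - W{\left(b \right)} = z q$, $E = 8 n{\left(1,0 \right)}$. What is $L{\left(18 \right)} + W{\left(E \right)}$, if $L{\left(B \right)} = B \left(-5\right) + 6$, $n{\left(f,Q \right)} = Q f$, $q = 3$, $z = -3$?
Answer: $-66$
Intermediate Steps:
$L{\left(B \right)} = 6 - 5 B$ ($L{\left(B \right)} = - 5 B + 6 = 6 - 5 B$)
$E = 0$ ($E = 8 \cdot 0 \cdot 1 = 8 \cdot 0 = 0$)
$W{\left(b \right)} = 18$ ($W{\left(b \right)} = 9 - \left(-3\right) 3 = 9 - -9 = 9 + 9 = 18$)
$L{\left(18 \right)} + W{\left(E \right)} = \left(6 - 90\right) + 18 = -84 + 18 = -66$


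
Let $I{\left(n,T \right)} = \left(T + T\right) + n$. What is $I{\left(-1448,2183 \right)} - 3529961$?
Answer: $-3527043$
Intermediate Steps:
$I{\left(n,T \right)} = n + 2 T$ ($I{\left(n,T \right)} = 2 T + n = n + 2 T$)
$I{\left(-1448,2183 \right)} - 3529961 = \left(-1448 + 2 \cdot 2183\right) - 3529961 = \left(-1448 + 4366\right) - 3529961 = 2918 - 3529961 = -3527043$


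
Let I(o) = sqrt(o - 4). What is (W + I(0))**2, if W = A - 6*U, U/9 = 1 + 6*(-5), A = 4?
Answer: 2464896 + 6280*I ≈ 2.4649e+6 + 6280.0*I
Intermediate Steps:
U = -261 (U = 9*(1 + 6*(-5)) = 9*(1 - 30) = 9*(-29) = -261)
I(o) = sqrt(-4 + o)
W = 1570 (W = 4 - 6*(-261) = 4 + 1566 = 1570)
(W + I(0))**2 = (1570 + sqrt(-4 + 0))**2 = (1570 + sqrt(-4))**2 = (1570 + 2*I)**2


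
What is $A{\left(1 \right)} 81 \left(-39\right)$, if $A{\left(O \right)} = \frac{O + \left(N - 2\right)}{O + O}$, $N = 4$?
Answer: $- \frac{9477}{2} \approx -4738.5$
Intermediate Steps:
$A{\left(O \right)} = \frac{2 + O}{2 O}$ ($A{\left(O \right)} = \frac{O + \left(4 - 2\right)}{O + O} = \frac{O + 2}{2 O} = \left(2 + O\right) \frac{1}{2 O} = \frac{2 + O}{2 O}$)
$A{\left(1 \right)} 81 \left(-39\right) = \frac{2 + 1}{2 \cdot 1} \cdot 81 \left(-39\right) = \frac{1}{2} \cdot 1 \cdot 3 \cdot 81 \left(-39\right) = \frac{3}{2} \cdot 81 \left(-39\right) = \frac{243}{2} \left(-39\right) = - \frac{9477}{2}$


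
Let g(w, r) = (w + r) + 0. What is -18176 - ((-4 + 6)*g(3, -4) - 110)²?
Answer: -30720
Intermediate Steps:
g(w, r) = r + w (g(w, r) = (r + w) + 0 = r + w)
-18176 - ((-4 + 6)*g(3, -4) - 110)² = -18176 - ((-4 + 6)*(-4 + 3) - 110)² = -18176 - (2*(-1) - 110)² = -18176 - (-2 - 110)² = -18176 - 1*(-112)² = -18176 - 1*12544 = -18176 - 12544 = -30720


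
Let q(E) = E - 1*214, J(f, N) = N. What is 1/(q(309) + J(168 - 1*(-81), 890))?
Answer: 1/985 ≈ 0.0010152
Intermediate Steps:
q(E) = -214 + E (q(E) = E - 214 = -214 + E)
1/(q(309) + J(168 - 1*(-81), 890)) = 1/((-214 + 309) + 890) = 1/(95 + 890) = 1/985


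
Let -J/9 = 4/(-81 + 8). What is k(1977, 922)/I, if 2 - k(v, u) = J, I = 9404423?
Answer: 110/686522879 ≈ 1.6023e-7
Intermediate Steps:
J = 36/73 (J = -9*4/(-81 + 8) = -9*4/(-73) = -(-9)*4/73 = -9*(-4/73) = 36/73 ≈ 0.49315)
k(v, u) = 110/73 (k(v, u) = 2 - 1*36/73 = 2 - 36/73 = 110/73)
k(1977, 922)/I = (110/73)/9404423 = (110/73)*(1/9404423) = 110/686522879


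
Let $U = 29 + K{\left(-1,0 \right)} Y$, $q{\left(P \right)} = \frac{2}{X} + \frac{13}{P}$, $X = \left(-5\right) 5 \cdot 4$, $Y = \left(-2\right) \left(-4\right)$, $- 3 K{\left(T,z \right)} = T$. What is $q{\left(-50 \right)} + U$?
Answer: $\frac{2354}{75} \approx 31.387$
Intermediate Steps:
$K{\left(T,z \right)} = - \frac{T}{3}$
$Y = 8$
$X = -100$ ($X = \left(-25\right) 4 = -100$)
$q{\left(P \right)} = - \frac{1}{50} + \frac{13}{P}$ ($q{\left(P \right)} = \frac{2}{-100} + \frac{13}{P} = 2 \left(- \frac{1}{100}\right) + \frac{13}{P} = - \frac{1}{50} + \frac{13}{P}$)
$U = \frac{95}{3}$ ($U = 29 + \left(- \frac{1}{3}\right) \left(-1\right) 8 = 29 + \frac{1}{3} \cdot 8 = 29 + \frac{8}{3} = \frac{95}{3} \approx 31.667$)
$q{\left(-50 \right)} + U = \frac{650 - -50}{50 \left(-50\right)} + \frac{95}{3} = \frac{1}{50} \left(- \frac{1}{50}\right) \left(650 + 50\right) + \frac{95}{3} = \frac{1}{50} \left(- \frac{1}{50}\right) 700 + \frac{95}{3} = - \frac{7}{25} + \frac{95}{3} = \frac{2354}{75}$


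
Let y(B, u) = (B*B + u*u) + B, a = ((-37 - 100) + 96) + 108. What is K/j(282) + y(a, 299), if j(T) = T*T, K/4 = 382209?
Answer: 622780442/6627 ≈ 93976.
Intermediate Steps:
K = 1528836 (K = 4*382209 = 1528836)
a = 67 (a = (-137 + 96) + 108 = -41 + 108 = 67)
j(T) = T²
y(B, u) = B + B² + u² (y(B, u) = (B² + u²) + B = B + B² + u²)
K/j(282) + y(a, 299) = 1528836/(282²) + (67 + 67² + 299²) = 1528836/79524 + (67 + 4489 + 89401) = 1528836*(1/79524) + 93957 = 127403/6627 + 93957 = 622780442/6627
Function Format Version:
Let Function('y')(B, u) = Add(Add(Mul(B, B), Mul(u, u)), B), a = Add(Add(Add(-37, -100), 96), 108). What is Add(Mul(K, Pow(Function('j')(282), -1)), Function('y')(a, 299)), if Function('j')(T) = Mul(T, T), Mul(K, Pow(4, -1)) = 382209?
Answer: Rational(622780442, 6627) ≈ 93976.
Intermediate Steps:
K = 1528836 (K = Mul(4, 382209) = 1528836)
a = 67 (a = Add(Add(-137, 96), 108) = Add(-41, 108) = 67)
Function('j')(T) = Pow(T, 2)
Function('y')(B, u) = Add(B, Pow(B, 2), Pow(u, 2)) (Function('y')(B, u) = Add(Add(Pow(B, 2), Pow(u, 2)), B) = Add(B, Pow(B, 2), Pow(u, 2)))
Add(Mul(K, Pow(Function('j')(282), -1)), Function('y')(a, 299)) = Add(Mul(1528836, Pow(Pow(282, 2), -1)), Add(67, Pow(67, 2), Pow(299, 2))) = Add(Mul(1528836, Pow(79524, -1)), Add(67, 4489, 89401)) = Add(Mul(1528836, Rational(1, 79524)), 93957) = Add(Rational(127403, 6627), 93957) = Rational(622780442, 6627)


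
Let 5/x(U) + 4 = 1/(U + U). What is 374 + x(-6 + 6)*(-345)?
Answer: 374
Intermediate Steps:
x(U) = 5/(-4 + 1/(2*U)) (x(U) = 5/(-4 + 1/(U + U)) = 5/(-4 + 1/(2*U)))
374 + x(-6 + 6)*(-345) = 374 - 10*(-6 + 6)/(-1 + 8*(-6 + 6))*(-345) = 374 - 10*0/(-1 + 8*0)*(-345) = 374 - 10*0/(-1 + 0)*(-345) = 374 - 10*0/(-1)*(-345) = 374 - 10*0*(-1)*(-345) = 374 + 0*(-345) = 374 + 0 = 374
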